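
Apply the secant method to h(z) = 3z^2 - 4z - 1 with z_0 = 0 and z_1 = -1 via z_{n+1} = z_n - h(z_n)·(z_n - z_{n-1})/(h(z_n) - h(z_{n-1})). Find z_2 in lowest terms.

-1/7

h(0) = -1, h(-1) = 6. z_2 = (-1) - 6·((-1) - 0)/(6 - (-1)) = -1/7.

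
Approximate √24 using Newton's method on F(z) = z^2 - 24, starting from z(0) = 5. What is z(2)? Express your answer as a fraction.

F'(z) = 2z.
F(5) = 1, F'(5) = 10, so z(1) = 5 - 1/10 = 49/10.
F(49/10) = 1/100, F'(49/10) = 49/5, so z(2) = (49/10) - (1/100)/(49/5) = 4801/980.

4801/980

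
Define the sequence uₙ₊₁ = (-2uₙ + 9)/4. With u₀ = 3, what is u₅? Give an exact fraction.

93/64

u₁ = (-2·3 + 9)/4 = 3/4.
u₂ = (-2·(3/4) + 9)/4 = 15/8.
u₃ = (-2·(15/8) + 9)/4 = 21/16.
u₄ = (-2·(21/16) + 9)/4 = 51/32.
u₅ = (-2·(51/32) + 9)/4 = 93/64.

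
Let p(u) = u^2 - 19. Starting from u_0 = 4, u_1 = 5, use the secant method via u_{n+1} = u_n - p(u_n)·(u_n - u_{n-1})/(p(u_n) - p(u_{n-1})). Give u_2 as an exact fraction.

13/3

p(4) = -3, p(5) = 6. u_2 = 5 - 6·(5 - 4)/(6 - (-3)) = 13/3.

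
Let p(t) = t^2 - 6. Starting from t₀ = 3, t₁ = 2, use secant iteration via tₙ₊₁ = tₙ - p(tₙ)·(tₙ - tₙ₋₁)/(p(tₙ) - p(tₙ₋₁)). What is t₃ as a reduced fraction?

p(3) = 3, p(2) = -2. t₂ = 2 - (-2)·(2 - 3)/((-2) - 3) = 12/5.
p(2) = -2, p(12/5) = -6/25. t₃ = (12/5) - (-6/25)·((12/5) - 2)/((-6/25) - (-2)) = 27/11.

27/11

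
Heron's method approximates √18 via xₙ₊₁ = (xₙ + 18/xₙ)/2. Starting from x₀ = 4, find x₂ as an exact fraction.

x₁ = (4 + 18/4)/2 = 17/4.
x₂ = (17/4 + 18/(17/4))/2 = 577/136.

577/136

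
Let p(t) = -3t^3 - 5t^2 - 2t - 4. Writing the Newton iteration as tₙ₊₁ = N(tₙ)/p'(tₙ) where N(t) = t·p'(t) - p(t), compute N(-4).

308

p'(t) = -9t^2 - 10t - 2.
N(t) = t·p'(t) - p(t) = t·(-9t^2 - 10t - 2) - (-3t^3 - 5t^2 - 2t - 4) = -6t^3 - 5t^2 + 4.
N(-4) = 308.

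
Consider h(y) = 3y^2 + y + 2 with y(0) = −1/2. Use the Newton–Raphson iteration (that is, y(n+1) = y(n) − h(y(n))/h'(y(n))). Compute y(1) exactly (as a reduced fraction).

5/8

h'(y) = 6y + 1.
h(−1/2) = 9/4, h'(−1/2) = −2, so y(1) = (−1/2) − (9/4)/(−2) = 5/8.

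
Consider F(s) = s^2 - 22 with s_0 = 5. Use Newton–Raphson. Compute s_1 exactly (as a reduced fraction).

F'(s) = 2s.
F(5) = 3, F'(5) = 10, so s_1 = 5 - 3/10 = 47/10.

47/10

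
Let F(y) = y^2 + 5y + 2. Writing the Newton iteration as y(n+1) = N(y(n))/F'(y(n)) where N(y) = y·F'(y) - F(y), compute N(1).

-1

F'(y) = 2y + 5.
N(y) = y·F'(y) - F(y) = y·(2y + 5) - (y^2 + 5y + 2) = y^2 - 2.
N(1) = -1.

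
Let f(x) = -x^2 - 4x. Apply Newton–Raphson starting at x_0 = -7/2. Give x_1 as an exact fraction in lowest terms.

f'(x) = -2x - 4.
f(-7/2) = 7/4, f'(-7/2) = 3, so x_1 = (-7/2) - (7/4)/3 = -49/12.

-49/12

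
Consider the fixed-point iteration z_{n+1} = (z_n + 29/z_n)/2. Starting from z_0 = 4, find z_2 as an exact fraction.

3881/720

z_1 = (4 + 29/4)/2 = 45/8.
z_2 = (45/8 + 29/(45/8))/2 = 3881/720.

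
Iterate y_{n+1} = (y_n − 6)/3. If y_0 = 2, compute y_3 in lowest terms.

−76/27

y_1 = (2 − 6)/3 = −4/3.
y_2 = ((−4/3) − 6)/3 = −22/9.
y_3 = ((−22/9) − 6)/3 = −76/27.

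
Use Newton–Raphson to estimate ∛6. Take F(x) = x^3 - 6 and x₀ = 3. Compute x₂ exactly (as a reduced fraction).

10187/5400

F'(x) = 3x^2.
F(3) = 21, F'(3) = 27, so x₁ = 3 - 21/27 = 20/9.
F(20/9) = 3626/729, F'(20/9) = 400/27, so x₂ = (20/9) - (3626/729)/(400/27) = 10187/5400.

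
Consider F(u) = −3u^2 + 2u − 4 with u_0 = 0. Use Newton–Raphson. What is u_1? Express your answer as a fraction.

2

F'(u) = −6u + 2.
F(0) = −4, F'(0) = 2, so u_1 = 0 − (−4)/2 = 2.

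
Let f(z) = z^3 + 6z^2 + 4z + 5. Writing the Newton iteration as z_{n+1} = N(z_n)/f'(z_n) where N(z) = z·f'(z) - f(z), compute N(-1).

-1

f'(z) = 3z^2 + 12z + 4.
N(z) = z·f'(z) - f(z) = z·(3z^2 + 12z + 4) - (z^3 + 6z^2 + 4z + 5) = 2z^3 + 6z^2 - 5.
N(-1) = -1.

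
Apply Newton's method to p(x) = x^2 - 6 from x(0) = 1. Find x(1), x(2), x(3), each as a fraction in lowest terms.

p'(x) = 2x.
p(1) = -5, p'(1) = 2, so x(1) = 1 - (-5)/2 = 7/2.
p(7/2) = 25/4, p'(7/2) = 7, so x(2) = (7/2) - (25/4)/7 = 73/28.
p(73/28) = 625/784, p'(73/28) = 73/14, so x(3) = (73/28) - (625/784)/(73/14) = 10033/4088.

x(1) = 7/2, x(2) = 73/28, x(3) = 10033/4088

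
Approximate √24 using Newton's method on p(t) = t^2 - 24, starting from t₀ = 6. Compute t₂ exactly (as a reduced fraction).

49/10

p'(t) = 2t.
p(6) = 12, p'(6) = 12, so t₁ = 6 - 12/12 = 5.
p(5) = 1, p'(5) = 10, so t₂ = 5 - 1/10 = 49/10.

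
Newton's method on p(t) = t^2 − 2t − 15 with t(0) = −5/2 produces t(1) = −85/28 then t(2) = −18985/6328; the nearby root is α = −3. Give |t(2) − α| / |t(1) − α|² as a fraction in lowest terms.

14/113

t(1) − α = −85/28 − (−3) = −85/28 + 3 = −1/28, so |t(1) − α| = 1/28.
t(2) − α = −18985/6328 − (−3) = −18985/6328 + 3 = −1/6328, so |t(2) − α| = 1/6328.
|t(1) − α|² = 1/784.
Ratio = (1/6328) / (1/784) = 14/113.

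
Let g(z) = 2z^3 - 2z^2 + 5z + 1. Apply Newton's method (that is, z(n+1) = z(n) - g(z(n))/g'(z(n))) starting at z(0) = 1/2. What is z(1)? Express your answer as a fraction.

g'(z) = 6z^2 - 4z + 5.
g(1/2) = 13/4, g'(1/2) = 9/2, so z(1) = (1/2) - (13/4)/(9/2) = -2/9.

-2/9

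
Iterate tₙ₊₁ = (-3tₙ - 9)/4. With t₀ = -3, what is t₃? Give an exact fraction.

-9/16

t₁ = (-3·(-3) - 9)/4 = 0.
t₂ = (-3·0 - 9)/4 = -9/4.
t₃ = (-3·(-9/4) - 9)/4 = -9/16.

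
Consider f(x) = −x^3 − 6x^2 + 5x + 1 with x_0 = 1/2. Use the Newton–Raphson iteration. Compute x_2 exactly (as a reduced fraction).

8087/7294

f'(x) = −3x^2 − 12x + 5.
f(1/2) = 15/8, f'(1/2) = −7/4, so x_1 = (1/2) − (15/8)/(−7/4) = 11/7.
f(11/7) = −3375/343, f'(11/7) = −1042/49, so x_2 = (11/7) − (−3375/343)/(−1042/49) = 8087/7294.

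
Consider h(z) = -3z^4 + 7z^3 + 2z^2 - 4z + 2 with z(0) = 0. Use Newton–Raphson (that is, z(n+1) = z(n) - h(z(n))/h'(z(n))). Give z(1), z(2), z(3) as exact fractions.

z(1) = 1/2, z(2) = -5/28, z(3) = 1244737/2444064

h'(z) = -12z^3 + 21z^2 + 4z - 4.
h(0) = 2, h'(0) = -4, so z(1) = 0 - 2/(-4) = 1/2.
h(1/2) = 19/16, h'(1/2) = 7/4, so z(2) = (1/2) - (19/16)/(7/4) = -5/28.
h(-5/28) = 1681177/614656, h'(-5/28) = -10911/2744, so z(3) = (-5/28) - (1681177/614656)/(-10911/2744) = 1244737/2444064.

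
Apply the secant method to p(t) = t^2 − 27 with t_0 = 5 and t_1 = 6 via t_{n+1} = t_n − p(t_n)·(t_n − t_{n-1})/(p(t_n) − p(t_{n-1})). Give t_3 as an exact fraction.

p(5) = −2, p(6) = 9. t_2 = 6 − 9·(6 − 5)/(9 − (−2)) = 57/11.
p(6) = 9, p(57/11) = −18/121. t_3 = (57/11) − (−18/121)·((57/11) − 6)/((−18/121) − 9) = 213/41.

213/41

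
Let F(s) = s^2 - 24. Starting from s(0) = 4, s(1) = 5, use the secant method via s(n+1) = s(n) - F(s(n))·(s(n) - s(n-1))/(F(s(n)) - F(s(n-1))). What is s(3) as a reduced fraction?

436/89

F(4) = -8, F(5) = 1. s(2) = 5 - 1·(5 - 4)/(1 - (-8)) = 44/9.
F(5) = 1, F(44/9) = -8/81. s(3) = (44/9) - (-8/81)·((44/9) - 5)/((-8/81) - 1) = 436/89.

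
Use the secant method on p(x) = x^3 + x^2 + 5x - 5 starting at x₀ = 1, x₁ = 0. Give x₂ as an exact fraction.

5/7

p(1) = 2, p(0) = -5. x₂ = 0 - (-5)·(0 - 1)/((-5) - 2) = 5/7.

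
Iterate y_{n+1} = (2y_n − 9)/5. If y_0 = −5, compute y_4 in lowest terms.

−1907/625

y_1 = (2·(−5) − 9)/5 = −19/5.
y_2 = (2·(−19/5) − 9)/5 = −83/25.
y_3 = (2·(−83/25) − 9)/5 = −391/125.
y_4 = (2·(−391/125) − 9)/5 = −1907/625.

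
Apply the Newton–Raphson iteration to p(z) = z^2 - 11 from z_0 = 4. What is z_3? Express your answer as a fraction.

p'(z) = 2z.
p(4) = 5, p'(4) = 8, so z_1 = 4 - 5/8 = 27/8.
p(27/8) = 25/64, p'(27/8) = 27/4, so z_2 = (27/8) - (25/64)/(27/4) = 1433/432.
p(1433/432) = 625/186624, p'(1433/432) = 1433/216, so z_3 = (1433/432) - (625/186624)/(1433/216) = 4106353/1238112.

4106353/1238112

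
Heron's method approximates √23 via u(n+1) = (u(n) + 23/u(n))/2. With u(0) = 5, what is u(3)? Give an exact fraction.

2649601/552480

u(1) = (5 + 23/5)/2 = 24/5.
u(2) = (24/5 + 23/(24/5))/2 = 1151/240.
u(3) = (1151/240 + 23/(1151/240))/2 = 2649601/552480.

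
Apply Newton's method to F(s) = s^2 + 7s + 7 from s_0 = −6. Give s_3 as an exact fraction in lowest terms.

−350981/60605

F'(s) = 2s + 7.
F(−6) = 1, F'(−6) = −5, so s_1 = (−6) − 1/(−5) = −29/5.
F(−29/5) = 1/25, F'(−29/5) = −23/5, so s_2 = (−29/5) − (1/25)/(−23/5) = −666/115.
F(−666/115) = 1/13225, F'(−666/115) = −527/115, so s_3 = (−666/115) − (1/13225)/(−527/115) = −350981/60605.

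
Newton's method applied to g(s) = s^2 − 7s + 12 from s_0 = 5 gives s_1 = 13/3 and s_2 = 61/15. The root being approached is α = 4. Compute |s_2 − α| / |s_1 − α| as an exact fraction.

s_1 − α = 13/3 − 4 = 1/3, so |s_1 − α| = 1/3.
s_2 − α = 61/15 − 4 = 1/15, so |s_2 − α| = 1/15.
Ratio = (1/15) / (1/3) = 1/5.

1/5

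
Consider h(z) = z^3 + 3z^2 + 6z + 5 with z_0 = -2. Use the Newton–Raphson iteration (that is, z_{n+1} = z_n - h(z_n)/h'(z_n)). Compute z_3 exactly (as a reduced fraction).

h'(z) = 3z^2 + 6z + 6.
h(-2) = -3, h'(-2) = 6, so z_1 = (-2) - (-3)/6 = -3/2.
h(-3/2) = -5/8, h'(-3/2) = 15/4, so z_2 = (-3/2) - (-5/8)/(15/4) = -4/3.
h(-4/3) = -1/27, h'(-4/3) = 10/3, so z_3 = (-4/3) - (-1/27)/(10/3) = -119/90.

-119/90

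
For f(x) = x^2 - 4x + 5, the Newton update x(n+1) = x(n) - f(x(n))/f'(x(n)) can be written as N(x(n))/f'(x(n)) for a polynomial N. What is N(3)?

f'(x) = 2x - 4.
N(x) = x·f'(x) - f(x) = x·(2x - 4) - (x^2 - 4x + 5) = x^2 - 5.
N(3) = 4.

4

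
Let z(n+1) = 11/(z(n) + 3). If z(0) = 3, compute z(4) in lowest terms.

1683/778

z(1) = 11/(3 + 3) = 11/6.
z(2) = 11/(11/6 + 3) = 66/29.
z(3) = 11/(66/29 + 3) = 319/153.
z(4) = 11/(319/153 + 3) = 1683/778.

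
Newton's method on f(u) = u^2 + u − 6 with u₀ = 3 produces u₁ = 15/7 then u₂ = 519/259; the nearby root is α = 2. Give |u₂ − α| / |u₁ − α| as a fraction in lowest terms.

u₁ − α = 15/7 − 2 = 1/7, so |u₁ − α| = 1/7.
u₂ − α = 519/259 − 2 = 1/259, so |u₂ − α| = 1/259.
Ratio = (1/259) / (1/7) = 1/37.

1/37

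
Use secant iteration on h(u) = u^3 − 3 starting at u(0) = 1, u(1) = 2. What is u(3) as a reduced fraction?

h(1) = −2, h(2) = 5. u(2) = 2 − 5·(2 − 1)/(5 − (−2)) = 9/7.
h(2) = 5, h(9/7) = −300/343. u(3) = (9/7) − (−300/343)·((9/7) − 2)/((−300/343) − 5) = 561/403.

561/403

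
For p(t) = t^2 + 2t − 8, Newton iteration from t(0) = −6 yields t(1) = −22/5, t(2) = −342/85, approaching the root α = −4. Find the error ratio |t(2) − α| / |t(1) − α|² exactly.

5/34

t(1) − α = −22/5 − (−4) = −22/5 + 4 = −2/5, so |t(1) − α| = 2/5.
t(2) − α = −342/85 − (−4) = −342/85 + 4 = −2/85, so |t(2) − α| = 2/85.
|t(1) − α|² = 4/25.
Ratio = (2/85) / (4/25) = 5/34.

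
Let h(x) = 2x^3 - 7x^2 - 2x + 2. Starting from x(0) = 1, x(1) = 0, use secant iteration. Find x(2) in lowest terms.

2/7

h(1) = -5, h(0) = 2. x(2) = 0 - 2·(0 - 1)/(2 - (-5)) = 2/7.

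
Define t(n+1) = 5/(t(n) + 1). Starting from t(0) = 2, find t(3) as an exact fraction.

t(1) = 5/(2 + 1) = 5/3.
t(2) = 5/(5/3 + 1) = 15/8.
t(3) = 5/(15/8 + 1) = 40/23.

40/23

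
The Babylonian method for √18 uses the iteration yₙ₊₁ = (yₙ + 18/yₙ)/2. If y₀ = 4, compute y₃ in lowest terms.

y₁ = (4 + 18/4)/2 = 17/4.
y₂ = (17/4 + 18/(17/4))/2 = 577/136.
y₃ = (577/136 + 18/(577/136))/2 = 665857/156944.

665857/156944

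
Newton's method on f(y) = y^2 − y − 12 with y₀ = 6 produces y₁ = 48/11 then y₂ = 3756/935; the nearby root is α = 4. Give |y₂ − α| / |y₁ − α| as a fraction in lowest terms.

4/85

y₁ − α = 48/11 − 4 = 4/11, so |y₁ − α| = 4/11.
y₂ − α = 3756/935 − 4 = 16/935, so |y₂ − α| = 16/935.
Ratio = (16/935) / (4/11) = 4/85.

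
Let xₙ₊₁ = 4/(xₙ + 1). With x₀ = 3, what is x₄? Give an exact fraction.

12/7

x₁ = 4/(3 + 1) = 1.
x₂ = 4/(1 + 1) = 2.
x₃ = 4/(2 + 1) = 4/3.
x₄ = 4/(4/3 + 1) = 12/7.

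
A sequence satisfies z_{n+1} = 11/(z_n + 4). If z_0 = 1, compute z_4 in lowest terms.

z_1 = 11/(1 + 4) = 11/5.
z_2 = 11/(11/5 + 4) = 55/31.
z_3 = 11/(55/31 + 4) = 341/179.
z_4 = 11/(341/179 + 4) = 1969/1057.

1969/1057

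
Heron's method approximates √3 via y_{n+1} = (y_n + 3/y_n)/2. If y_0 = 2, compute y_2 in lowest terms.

97/56

y_1 = (2 + 3/2)/2 = 7/4.
y_2 = (7/4 + 3/(7/4))/2 = 97/56.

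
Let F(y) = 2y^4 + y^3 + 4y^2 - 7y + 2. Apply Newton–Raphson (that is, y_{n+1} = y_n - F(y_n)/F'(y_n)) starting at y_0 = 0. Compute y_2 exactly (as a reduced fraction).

F'(y) = 8y^3 + 3y^2 + 8y - 7.
F(0) = 2, F'(0) = -7, so y_1 = 0 - 2/(-7) = 2/7.
F(2/7) = 872/2401, F'(2/7) = -1469/343, so y_2 = (2/7) - (872/2401)/(-1469/343) = 3810/10283.

3810/10283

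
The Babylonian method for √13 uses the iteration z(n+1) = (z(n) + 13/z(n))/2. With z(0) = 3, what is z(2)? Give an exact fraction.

z(1) = (3 + 13/3)/2 = 11/3.
z(2) = (11/3 + 13/(11/3))/2 = 119/33.

119/33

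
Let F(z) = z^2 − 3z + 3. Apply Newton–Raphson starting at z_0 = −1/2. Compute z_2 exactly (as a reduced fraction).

647/416

F'(z) = 2z − 3.
F(−1/2) = 19/4, F'(−1/2) = −4, so z_1 = (−1/2) − (19/4)/(−4) = 11/16.
F(11/16) = 361/256, F'(11/16) = −13/8, so z_2 = (11/16) − (361/256)/(−13/8) = 647/416.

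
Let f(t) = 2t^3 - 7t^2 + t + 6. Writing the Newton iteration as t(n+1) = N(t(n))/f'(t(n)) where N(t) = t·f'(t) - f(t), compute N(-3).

-177

f'(t) = 6t^2 - 14t + 1.
N(t) = t·f'(t) - f(t) = t·(6t^2 - 14t + 1) - (2t^3 - 7t^2 + t + 6) = 4t^3 - 7t^2 - 6.
N(-3) = -177.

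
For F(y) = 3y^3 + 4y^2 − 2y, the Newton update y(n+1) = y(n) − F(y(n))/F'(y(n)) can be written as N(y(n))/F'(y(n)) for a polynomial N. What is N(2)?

F'(y) = 9y^2 + 8y − 2.
N(y) = y·F'(y) − F(y) = y·(9y^2 + 8y − 2) − (3y^3 + 4y^2 − 2y) = 6y^3 + 4y^2.
N(2) = 64.

64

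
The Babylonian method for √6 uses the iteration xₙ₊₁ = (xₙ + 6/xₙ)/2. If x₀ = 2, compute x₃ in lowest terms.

4801/1960

x₁ = (2 + 6/2)/2 = 5/2.
x₂ = (5/2 + 6/(5/2))/2 = 49/20.
x₃ = (49/20 + 6/(49/20))/2 = 4801/1960.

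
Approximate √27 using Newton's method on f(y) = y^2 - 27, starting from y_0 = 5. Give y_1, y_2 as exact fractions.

y_1 = 26/5, y_2 = 1351/260

f'(y) = 2y.
f(5) = -2, f'(5) = 10, so y_1 = 5 - (-2)/10 = 26/5.
f(26/5) = 1/25, f'(26/5) = 52/5, so y_2 = (26/5) - (1/25)/(52/5) = 1351/260.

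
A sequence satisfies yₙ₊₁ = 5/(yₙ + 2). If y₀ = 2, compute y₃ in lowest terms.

y₁ = 5/(2 + 2) = 5/4.
y₂ = 5/(5/4 + 2) = 20/13.
y₃ = 5/(20/13 + 2) = 65/46.

65/46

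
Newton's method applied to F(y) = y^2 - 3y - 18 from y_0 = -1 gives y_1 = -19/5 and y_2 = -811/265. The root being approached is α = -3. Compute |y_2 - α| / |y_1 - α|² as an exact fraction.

5/53

y_1 - α = -19/5 - (-3) = -19/5 + 3 = -4/5, so |y_1 - α| = 4/5.
y_2 - α = -811/265 - (-3) = -811/265 + 3 = -16/265, so |y_2 - α| = 16/265.
|y_1 - α|² = 16/25.
Ratio = (16/265) / (16/25) = 5/53.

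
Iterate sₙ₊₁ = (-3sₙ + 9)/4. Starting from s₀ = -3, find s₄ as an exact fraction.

s₁ = (-3·(-3) + 9)/4 = 9/2.
s₂ = (-3·(9/2) + 9)/4 = -9/8.
s₃ = (-3·(-9/8) + 9)/4 = 99/32.
s₄ = (-3·(99/32) + 9)/4 = -9/128.

-9/128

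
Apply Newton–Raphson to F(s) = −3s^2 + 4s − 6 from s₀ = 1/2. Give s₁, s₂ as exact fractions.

F'(s) = −6s + 4.
F(1/2) = −19/4, F'(1/2) = 1, so s₁ = (1/2) − (−19/4)/1 = 21/4.
F(21/4) = −1083/16, F'(21/4) = −55/2, so s₂ = (21/4) − (−1083/16)/(−55/2) = 1227/440.

s₁ = 21/4, s₂ = 1227/440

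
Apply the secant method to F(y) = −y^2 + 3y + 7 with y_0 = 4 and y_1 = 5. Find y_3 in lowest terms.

59/13

F(4) = 3, F(5) = −3. y_2 = 5 − (−3)·(5 − 4)/((−3) − 3) = 9/2.
F(5) = −3, F(9/2) = 1/4. y_3 = (9/2) − (1/4)·((9/2) − 5)/((1/4) − (−3)) = 59/13.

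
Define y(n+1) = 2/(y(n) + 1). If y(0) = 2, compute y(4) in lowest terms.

22/21

y(1) = 2/(2 + 1) = 2/3.
y(2) = 2/(2/3 + 1) = 6/5.
y(3) = 2/(6/5 + 1) = 10/11.
y(4) = 2/(10/11 + 1) = 22/21.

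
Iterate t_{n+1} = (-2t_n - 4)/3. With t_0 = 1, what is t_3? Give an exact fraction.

-4/3

t_1 = (-2·1 - 4)/3 = -2.
t_2 = (-2·(-2) - 4)/3 = 0.
t_3 = (-2·0 - 4)/3 = -4/3.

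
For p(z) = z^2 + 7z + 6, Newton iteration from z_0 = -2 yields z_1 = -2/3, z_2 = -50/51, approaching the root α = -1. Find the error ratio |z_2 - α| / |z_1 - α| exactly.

z_1 - α = -2/3 - (-1) = -2/3 + 1 = 1/3, so |z_1 - α| = 1/3.
z_2 - α = -50/51 - (-1) = -50/51 + 1 = 1/51, so |z_2 - α| = 1/51.
Ratio = (1/51) / (1/3) = 1/17.

1/17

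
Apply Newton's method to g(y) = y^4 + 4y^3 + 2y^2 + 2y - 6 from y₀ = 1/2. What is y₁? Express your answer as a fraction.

g'(y) = 4y^3 + 12y^2 + 4y + 2.
g(1/2) = -63/16, g'(1/2) = 15/2, so y₁ = (1/2) - (-63/16)/(15/2) = 41/40.

41/40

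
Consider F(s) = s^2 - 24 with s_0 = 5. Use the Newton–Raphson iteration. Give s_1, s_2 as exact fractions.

F'(s) = 2s.
F(5) = 1, F'(5) = 10, so s_1 = 5 - 1/10 = 49/10.
F(49/10) = 1/100, F'(49/10) = 49/5, so s_2 = (49/10) - (1/100)/(49/5) = 4801/980.

s_1 = 49/10, s_2 = 4801/980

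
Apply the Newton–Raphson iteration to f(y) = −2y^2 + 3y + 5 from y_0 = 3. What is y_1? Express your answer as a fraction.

23/9

f'(y) = −4y + 3.
f(3) = −4, f'(3) = −9, so y_1 = 3 − (−4)/(−9) = 23/9.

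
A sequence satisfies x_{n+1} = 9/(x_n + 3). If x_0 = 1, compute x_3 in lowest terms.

x_1 = 9/(1 + 3) = 9/4.
x_2 = 9/(9/4 + 3) = 12/7.
x_3 = 9/(12/7 + 3) = 21/11.

21/11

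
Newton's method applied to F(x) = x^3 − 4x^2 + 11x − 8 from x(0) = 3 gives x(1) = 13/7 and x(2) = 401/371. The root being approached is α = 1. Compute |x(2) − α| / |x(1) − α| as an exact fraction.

5/53

x(1) − α = 13/7 − 1 = 6/7, so |x(1) − α| = 6/7.
x(2) − α = 401/371 − 1 = 30/371, so |x(2) − α| = 30/371.
Ratio = (30/371) / (6/7) = 5/53.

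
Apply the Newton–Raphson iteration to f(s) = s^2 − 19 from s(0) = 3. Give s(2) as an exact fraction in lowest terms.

f'(s) = 2s.
f(3) = −10, f'(3) = 6, so s(1) = 3 − (−10)/6 = 14/3.
f(14/3) = 25/9, f'(14/3) = 28/3, so s(2) = (14/3) − (25/9)/(28/3) = 367/84.

367/84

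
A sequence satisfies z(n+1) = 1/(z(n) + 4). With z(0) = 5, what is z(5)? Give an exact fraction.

z(1) = 1/(5 + 4) = 1/9.
z(2) = 1/(1/9 + 4) = 9/37.
z(3) = 1/(9/37 + 4) = 37/157.
z(4) = 1/(37/157 + 4) = 157/665.
z(5) = 1/(157/665 + 4) = 665/2817.

665/2817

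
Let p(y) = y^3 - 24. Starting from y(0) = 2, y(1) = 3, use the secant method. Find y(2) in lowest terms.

54/19

p(2) = -16, p(3) = 3. y(2) = 3 - 3·(3 - 2)/(3 - (-16)) = 54/19.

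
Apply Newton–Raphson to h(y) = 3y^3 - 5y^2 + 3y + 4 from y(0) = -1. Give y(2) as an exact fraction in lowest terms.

h'(y) = 9y^2 - 10y + 3.
h(-1) = -7, h'(-1) = 22, so y(1) = (-1) - (-7)/22 = -15/22.
h(-15/22) = -14063/10648, h'(-15/22) = 6777/484, so y(2) = (-15/22) - (-14063/10648)/(6777/484) = -43796/74547.

-43796/74547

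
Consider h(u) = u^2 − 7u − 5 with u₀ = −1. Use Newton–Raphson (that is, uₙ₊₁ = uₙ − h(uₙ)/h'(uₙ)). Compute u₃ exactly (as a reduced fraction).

h'(u) = 2u − 7.
h(−1) = 3, h'(−1) = −9, so u₁ = (−1) − 3/(−9) = −2/3.
h(−2/3) = 1/9, h'(−2/3) = −25/3, so u₂ = (−2/3) − (1/9)/(−25/3) = −49/75.
h(−49/75) = 1/5625, h'(−49/75) = −623/75, so u₃ = (−49/75) − (1/5625)/(−623/75) = −30526/46725.

−30526/46725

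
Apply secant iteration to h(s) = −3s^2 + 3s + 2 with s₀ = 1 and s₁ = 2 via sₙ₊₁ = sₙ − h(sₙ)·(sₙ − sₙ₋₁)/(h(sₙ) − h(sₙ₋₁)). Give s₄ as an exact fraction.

54/37

h(1) = 2, h(2) = −4. s₂ = 2 − (−4)·(2 − 1)/((−4) − 2) = 4/3.
h(2) = −4, h(4/3) = 2/3. s₃ = (4/3) − (2/3)·((4/3) − 2)/((2/3) − (−4)) = 10/7.
h(4/3) = 2/3, h(10/7) = 8/49. s₄ = (10/7) − (8/49)·((10/7) − (4/3))/((8/49) − (2/3)) = 54/37.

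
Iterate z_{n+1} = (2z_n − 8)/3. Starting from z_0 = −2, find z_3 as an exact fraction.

z_1 = (2·(−2) − 8)/3 = −4.
z_2 = (2·(−4) − 8)/3 = −16/3.
z_3 = (2·(−16/3) − 8)/3 = −56/9.

−56/9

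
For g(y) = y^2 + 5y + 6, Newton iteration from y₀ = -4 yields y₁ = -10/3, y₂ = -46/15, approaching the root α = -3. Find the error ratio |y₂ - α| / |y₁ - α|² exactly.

y₁ - α = -10/3 - (-3) = -10/3 + 3 = -1/3, so |y₁ - α| = 1/3.
y₂ - α = -46/15 - (-3) = -46/15 + 3 = -1/15, so |y₂ - α| = 1/15.
|y₁ - α|² = 1/9.
Ratio = (1/15) / (1/9) = 3/5.

3/5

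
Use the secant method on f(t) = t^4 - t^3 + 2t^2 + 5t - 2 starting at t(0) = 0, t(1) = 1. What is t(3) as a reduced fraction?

f(0) = -2, f(1) = 5. t(2) = 1 - 5·(1 - 0)/(5 - (-2)) = 2/7.
f(1) = 5, f(2/7) = -1020/2401. t(3) = (2/7) - (-1020/2401)·((2/7) - 1)/((-1020/2401) - 5) = 178/521.

178/521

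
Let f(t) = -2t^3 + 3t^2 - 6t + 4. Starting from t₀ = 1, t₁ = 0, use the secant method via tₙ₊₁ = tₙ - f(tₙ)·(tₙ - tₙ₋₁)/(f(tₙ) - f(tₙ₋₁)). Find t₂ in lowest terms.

f(1) = -1, f(0) = 4. t₂ = 0 - 4·(0 - 1)/(4 - (-1)) = 4/5.

4/5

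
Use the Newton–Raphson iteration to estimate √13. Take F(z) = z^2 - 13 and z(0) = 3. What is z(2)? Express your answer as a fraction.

F'(z) = 2z.
F(3) = -4, F'(3) = 6, so z(1) = 3 - (-4)/6 = 11/3.
F(11/3) = 4/9, F'(11/3) = 22/3, so z(2) = (11/3) - (4/9)/(22/3) = 119/33.

119/33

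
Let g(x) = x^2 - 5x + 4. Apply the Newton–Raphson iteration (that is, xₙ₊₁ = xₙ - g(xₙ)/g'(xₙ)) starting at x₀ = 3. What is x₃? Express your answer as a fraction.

341/85

g'(x) = 2x - 5.
g(3) = -2, g'(3) = 1, so x₁ = 3 - (-2)/1 = 5.
g(5) = 4, g'(5) = 5, so x₂ = 5 - 4/5 = 21/5.
g(21/5) = 16/25, g'(21/5) = 17/5, so x₃ = (21/5) - (16/25)/(17/5) = 341/85.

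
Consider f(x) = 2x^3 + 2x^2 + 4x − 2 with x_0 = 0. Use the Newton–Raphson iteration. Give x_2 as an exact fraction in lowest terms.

f'(x) = 6x^2 + 4x + 4.
f(0) = −2, f'(0) = 4, so x_1 = 0 − (−2)/4 = 1/2.
f(1/2) = 3/4, f'(1/2) = 15/2, so x_2 = (1/2) − (3/4)/(15/2) = 2/5.

2/5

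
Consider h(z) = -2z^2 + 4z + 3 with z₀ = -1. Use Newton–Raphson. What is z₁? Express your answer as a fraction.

h'(z) = -4z + 4.
h(-1) = -3, h'(-1) = 8, so z₁ = (-1) - (-3)/8 = -5/8.

-5/8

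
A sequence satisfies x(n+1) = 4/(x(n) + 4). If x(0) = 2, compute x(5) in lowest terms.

x(1) = 4/(2 + 4) = 2/3.
x(2) = 4/(2/3 + 4) = 6/7.
x(3) = 4/(6/7 + 4) = 14/17.
x(4) = 4/(14/17 + 4) = 34/41.
x(5) = 4/(34/41 + 4) = 82/99.

82/99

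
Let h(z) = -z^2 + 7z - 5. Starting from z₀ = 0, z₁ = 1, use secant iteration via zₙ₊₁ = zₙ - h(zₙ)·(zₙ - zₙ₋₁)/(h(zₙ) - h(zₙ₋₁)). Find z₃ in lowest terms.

25/31

h(0) = -5, h(1) = 1. z₂ = 1 - 1·(1 - 0)/(1 - (-5)) = 5/6.
h(1) = 1, h(5/6) = 5/36. z₃ = (5/6) - (5/36)·((5/6) - 1)/((5/36) - 1) = 25/31.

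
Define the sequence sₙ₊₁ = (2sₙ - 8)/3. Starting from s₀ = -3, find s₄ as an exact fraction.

s₁ = (2·(-3) - 8)/3 = -14/3.
s₂ = (2·(-14/3) - 8)/3 = -52/9.
s₃ = (2·(-52/9) - 8)/3 = -176/27.
s₄ = (2·(-176/27) - 8)/3 = -568/81.

-568/81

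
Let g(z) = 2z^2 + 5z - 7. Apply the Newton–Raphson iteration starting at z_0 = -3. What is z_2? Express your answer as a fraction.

-1593/455

g'(z) = 4z + 5.
g(-3) = -4, g'(-3) = -7, so z_1 = (-3) - (-4)/(-7) = -25/7.
g(-25/7) = 32/49, g'(-25/7) = -65/7, so z_2 = (-25/7) - (32/49)/(-65/7) = -1593/455.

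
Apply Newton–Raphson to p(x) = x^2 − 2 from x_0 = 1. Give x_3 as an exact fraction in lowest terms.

577/408

p'(x) = 2x.
p(1) = −1, p'(1) = 2, so x_1 = 1 − (−1)/2 = 3/2.
p(3/2) = 1/4, p'(3/2) = 3, so x_2 = (3/2) − (1/4)/3 = 17/12.
p(17/12) = 1/144, p'(17/12) = 17/6, so x_3 = (17/12) − (1/144)/(17/6) = 577/408.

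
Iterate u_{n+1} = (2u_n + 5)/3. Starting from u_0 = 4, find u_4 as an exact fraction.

u_1 = (2·4 + 5)/3 = 13/3.
u_2 = (2·(13/3) + 5)/3 = 41/9.
u_3 = (2·(41/9) + 5)/3 = 127/27.
u_4 = (2·(127/27) + 5)/3 = 389/81.

389/81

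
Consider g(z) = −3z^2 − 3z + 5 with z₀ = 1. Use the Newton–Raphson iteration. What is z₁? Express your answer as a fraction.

8/9

g'(z) = −6z − 3.
g(1) = −1, g'(1) = −9, so z₁ = 1 − (−1)/(−9) = 8/9.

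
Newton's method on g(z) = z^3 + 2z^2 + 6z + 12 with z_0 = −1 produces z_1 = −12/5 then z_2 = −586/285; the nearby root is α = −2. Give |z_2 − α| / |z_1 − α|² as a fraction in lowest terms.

20/57

z_1 − α = −12/5 − (−2) = −12/5 + 2 = −2/5, so |z_1 − α| = 2/5.
z_2 − α = −586/285 − (−2) = −586/285 + 2 = −16/285, so |z_2 − α| = 16/285.
|z_1 − α|² = 4/25.
Ratio = (16/285) / (4/25) = 20/57.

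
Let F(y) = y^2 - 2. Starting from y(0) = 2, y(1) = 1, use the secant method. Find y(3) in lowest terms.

10/7

F(2) = 2, F(1) = -1. y(2) = 1 - (-1)·(1 - 2)/((-1) - 2) = 4/3.
F(1) = -1, F(4/3) = -2/9. y(3) = (4/3) - (-2/9)·((4/3) - 1)/((-2/9) - (-1)) = 10/7.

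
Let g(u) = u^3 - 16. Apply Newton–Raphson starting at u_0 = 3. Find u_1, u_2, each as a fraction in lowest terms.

u_1 = 70/27, u_2 = 250232/99225

g'(u) = 3u^2.
g(3) = 11, g'(3) = 27, so u_1 = 3 - 11/27 = 70/27.
g(70/27) = 28072/19683, g'(70/27) = 4900/243, so u_2 = (70/27) - (28072/19683)/(4900/243) = 250232/99225.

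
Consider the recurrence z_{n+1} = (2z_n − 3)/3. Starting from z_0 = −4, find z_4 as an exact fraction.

z_1 = (2·(−4) − 3)/3 = −11/3.
z_2 = (2·(−11/3) − 3)/3 = −31/9.
z_3 = (2·(−31/9) − 3)/3 = −89/27.
z_4 = (2·(−89/27) − 3)/3 = −259/81.

−259/81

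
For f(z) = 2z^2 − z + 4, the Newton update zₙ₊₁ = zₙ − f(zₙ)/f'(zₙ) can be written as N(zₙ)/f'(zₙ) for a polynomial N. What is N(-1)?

−2

f'(z) = 4z − 1.
N(z) = z·f'(z) − f(z) = z·(4z − 1) − (2z^2 − z + 4) = 2z^2 − 4.
N(-1) = −2.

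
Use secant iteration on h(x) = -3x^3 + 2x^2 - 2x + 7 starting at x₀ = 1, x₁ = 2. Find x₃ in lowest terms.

h(1) = 4, h(2) = -13. x₂ = 2 - (-13)·(2 - 1)/((-13) - 4) = 21/17.
h(2) = -13, h(21/17) = 9464/4913. x₃ = (21/17) - (9464/4913)·((21/17) - 2)/((9464/4913) - (-13)) = 7525/5641.

7525/5641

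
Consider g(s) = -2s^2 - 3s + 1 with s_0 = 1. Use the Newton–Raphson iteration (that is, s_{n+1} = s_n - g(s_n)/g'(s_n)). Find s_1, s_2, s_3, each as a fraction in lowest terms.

s_1 = 3/7, s_2 = 67/231, s_3 = 62339/221991

g'(s) = -4s - 3.
g(1) = -4, g'(1) = -7, so s_1 = 1 - (-4)/(-7) = 3/7.
g(3/7) = -32/49, g'(3/7) = -33/7, so s_2 = (3/7) - (-32/49)/(-33/7) = 67/231.
g(67/231) = -2048/53361, g'(67/231) = -961/231, so s_3 = (67/231) - (-2048/53361)/(-961/231) = 62339/221991.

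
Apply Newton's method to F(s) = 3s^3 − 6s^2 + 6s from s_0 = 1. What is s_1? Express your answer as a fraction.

0

F'(s) = 9s^2 − 12s + 6.
F(1) = 3, F'(1) = 3, so s_1 = 1 − 3/3 = 0.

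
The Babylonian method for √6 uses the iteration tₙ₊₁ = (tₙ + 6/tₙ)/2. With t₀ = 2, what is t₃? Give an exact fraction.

t₁ = (2 + 6/2)/2 = 5/2.
t₂ = (5/2 + 6/(5/2))/2 = 49/20.
t₃ = (49/20 + 6/(49/20))/2 = 4801/1960.

4801/1960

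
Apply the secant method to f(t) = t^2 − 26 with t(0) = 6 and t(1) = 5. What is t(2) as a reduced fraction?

f(6) = 10, f(5) = −1. t(2) = 5 − (−1)·(5 − 6)/((−1) − 10) = 56/11.

56/11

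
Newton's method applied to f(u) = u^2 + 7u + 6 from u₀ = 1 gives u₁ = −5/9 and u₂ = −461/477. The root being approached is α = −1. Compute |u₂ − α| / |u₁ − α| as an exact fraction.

u₁ − α = −5/9 − (−1) = −5/9 + 1 = 4/9, so |u₁ − α| = 4/9.
u₂ − α = −461/477 − (−1) = −461/477 + 1 = 16/477, so |u₂ − α| = 16/477.
Ratio = (16/477) / (4/9) = 4/53.

4/53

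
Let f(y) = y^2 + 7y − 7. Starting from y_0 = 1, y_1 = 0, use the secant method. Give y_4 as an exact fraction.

f(1) = 1, f(0) = −7. y_2 = 0 − (−7)·(0 − 1)/((−7) − 1) = 7/8.
f(0) = −7, f(7/8) = −7/64. y_3 = (7/8) − (−7/64)·((7/8) − 0)/((−7/64) − (−7)) = 8/9.
f(7/8) = −7/64, f(8/9) = 1/81. y_4 = (8/9) − (1/81)·((8/9) − (7/8))/((1/81) − (−7/64)) = 560/631.

560/631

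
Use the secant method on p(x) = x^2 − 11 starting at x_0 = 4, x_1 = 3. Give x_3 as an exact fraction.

73/22

p(4) = 5, p(3) = −2. x_2 = 3 − (−2)·(3 − 4)/((−2) − 5) = 23/7.
p(3) = −2, p(23/7) = −10/49. x_3 = (23/7) − (−10/49)·((23/7) − 3)/((−10/49) − (−2)) = 73/22.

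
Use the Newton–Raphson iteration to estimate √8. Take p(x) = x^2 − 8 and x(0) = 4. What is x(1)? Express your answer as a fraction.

p'(x) = 2x.
p(4) = 8, p'(4) = 8, so x(1) = 4 − 8/8 = 3.

3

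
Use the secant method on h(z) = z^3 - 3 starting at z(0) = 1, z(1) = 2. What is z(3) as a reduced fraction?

561/403

h(1) = -2, h(2) = 5. z(2) = 2 - 5·(2 - 1)/(5 - (-2)) = 9/7.
h(2) = 5, h(9/7) = -300/343. z(3) = (9/7) - (-300/343)·((9/7) - 2)/((-300/343) - 5) = 561/403.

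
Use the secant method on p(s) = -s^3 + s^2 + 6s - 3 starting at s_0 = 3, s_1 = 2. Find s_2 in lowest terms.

21/8

p(3) = -3, p(2) = 5. s_2 = 2 - 5·(2 - 3)/(5 - (-3)) = 21/8.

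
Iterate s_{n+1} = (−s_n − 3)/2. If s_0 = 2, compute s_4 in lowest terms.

−13/16

s_1 = (−2 − 3)/2 = −5/2.
s_2 = (−(−5/2) − 3)/2 = −1/4.
s_3 = (−(−1/4) − 3)/2 = −11/8.
s_4 = (−(−11/8) − 3)/2 = −13/16.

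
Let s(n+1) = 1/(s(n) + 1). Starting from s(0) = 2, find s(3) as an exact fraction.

4/7

s(1) = 1/(2 + 1) = 1/3.
s(2) = 1/(1/3 + 1) = 3/4.
s(3) = 1/(3/4 + 1) = 4/7.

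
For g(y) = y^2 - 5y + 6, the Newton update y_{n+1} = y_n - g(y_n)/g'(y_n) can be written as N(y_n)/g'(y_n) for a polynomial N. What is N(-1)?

-5

g'(y) = 2y - 5.
N(y) = y·g'(y) - g(y) = y·(2y - 5) - (y^2 - 5y + 6) = y^2 - 6.
N(-1) = -5.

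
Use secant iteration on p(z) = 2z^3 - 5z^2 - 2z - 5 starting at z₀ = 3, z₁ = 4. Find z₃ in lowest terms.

159169/51771

p(3) = -2, p(4) = 35. z₂ = 4 - 35·(4 - 3)/(35 - (-2)) = 113/37.
p(4) = 35, p(113/37) = -39130/50653. z₃ = (113/37) - (-39130/50653)·((113/37) - 4)/((-39130/50653) - 35) = 159169/51771.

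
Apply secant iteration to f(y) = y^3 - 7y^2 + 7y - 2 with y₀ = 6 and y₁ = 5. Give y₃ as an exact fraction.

f(6) = 4, f(5) = -17. y₂ = 5 - (-17)·(5 - 6)/((-17) - 4) = 122/21.
f(5) = -17, f(122/21) = -14008/9261. y₃ = (122/21) - (-14008/9261)·((122/21) - 5)/((-14008/9261) - (-17)) = 49682/8437.

49682/8437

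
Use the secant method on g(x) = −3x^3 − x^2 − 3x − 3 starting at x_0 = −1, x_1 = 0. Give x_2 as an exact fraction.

−3/5

g(−1) = 2, g(0) = −3. x_2 = 0 − (−3)·(0 − (−1))/((−3) − 2) = −3/5.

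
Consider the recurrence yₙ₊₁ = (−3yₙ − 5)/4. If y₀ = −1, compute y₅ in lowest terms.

y₁ = (−3·(−1) − 5)/4 = −1/2.
y₂ = (−3·(−1/2) − 5)/4 = −7/8.
y₃ = (−3·(−7/8) − 5)/4 = −19/32.
y₄ = (−3·(−19/32) − 5)/4 = −103/128.
y₅ = (−3·(−103/128) − 5)/4 = −331/512.

−331/512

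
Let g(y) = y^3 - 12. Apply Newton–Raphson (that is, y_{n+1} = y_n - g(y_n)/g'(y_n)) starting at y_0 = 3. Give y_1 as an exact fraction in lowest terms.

22/9

g'(y) = 3y^2.
g(3) = 15, g'(3) = 27, so y_1 = 3 - 15/27 = 22/9.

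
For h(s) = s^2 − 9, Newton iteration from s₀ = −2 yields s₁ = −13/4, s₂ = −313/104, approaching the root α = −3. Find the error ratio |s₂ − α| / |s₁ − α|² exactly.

s₁ − α = −13/4 − (−3) = −13/4 + 3 = −1/4, so |s₁ − α| = 1/4.
s₂ − α = −313/104 − (−3) = −313/104 + 3 = −1/104, so |s₂ − α| = 1/104.
|s₁ − α|² = 1/16.
Ratio = (1/104) / (1/16) = 2/13.

2/13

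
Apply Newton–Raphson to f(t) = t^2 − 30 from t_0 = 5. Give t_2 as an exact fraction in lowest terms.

f'(t) = 2t.
f(5) = −5, f'(5) = 10, so t_1 = 5 − (−5)/10 = 11/2.
f(11/2) = 1/4, f'(11/2) = 11, so t_2 = (11/2) − (1/4)/11 = 241/44.

241/44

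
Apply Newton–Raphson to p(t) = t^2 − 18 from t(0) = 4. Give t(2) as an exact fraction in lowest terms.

p'(t) = 2t.
p(4) = −2, p'(4) = 8, so t(1) = 4 − (−2)/8 = 17/4.
p(17/4) = 1/16, p'(17/4) = 17/2, so t(2) = (17/4) − (1/16)/(17/2) = 577/136.

577/136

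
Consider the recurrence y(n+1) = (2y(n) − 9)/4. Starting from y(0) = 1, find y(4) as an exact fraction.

−133/32

y(1) = (2·1 − 9)/4 = −7/4.
y(2) = (2·(−7/4) − 9)/4 = −25/8.
y(3) = (2·(−25/8) − 9)/4 = −61/16.
y(4) = (2·(−61/16) − 9)/4 = −133/32.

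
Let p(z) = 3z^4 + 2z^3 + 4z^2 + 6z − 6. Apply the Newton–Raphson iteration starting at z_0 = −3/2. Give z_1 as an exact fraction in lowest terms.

−251/176

p'(z) = 12z^3 + 6z^2 + 8z + 6.
p(−3/2) = 39/16, p'(−3/2) = −33, so z_1 = (−3/2) − (39/16)/(−33) = −251/176.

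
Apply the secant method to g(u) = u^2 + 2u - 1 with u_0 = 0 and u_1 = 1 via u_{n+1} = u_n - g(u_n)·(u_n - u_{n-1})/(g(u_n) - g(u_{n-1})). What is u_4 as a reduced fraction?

17/41

g(0) = -1, g(1) = 2. u_2 = 1 - 2·(1 - 0)/(2 - (-1)) = 1/3.
g(1) = 2, g(1/3) = -2/9. u_3 = (1/3) - (-2/9)·((1/3) - 1)/((-2/9) - 2) = 2/5.
g(1/3) = -2/9, g(2/5) = -1/25. u_4 = (2/5) - (-1/25)·((2/5) - (1/3))/((-1/25) - (-2/9)) = 17/41.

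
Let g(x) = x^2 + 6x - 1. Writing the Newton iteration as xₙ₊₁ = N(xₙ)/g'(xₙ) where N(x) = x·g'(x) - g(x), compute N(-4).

17

g'(x) = 2x + 6.
N(x) = x·g'(x) - g(x) = x·(2x + 6) - (x^2 + 6x - 1) = x^2 + 1.
N(-4) = 17.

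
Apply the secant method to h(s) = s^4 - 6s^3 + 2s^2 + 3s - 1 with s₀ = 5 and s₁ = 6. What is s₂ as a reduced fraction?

h(5) = -61, h(6) = 89. s₂ = 6 - 89·(6 - 5)/(89 - (-61)) = 811/150.

811/150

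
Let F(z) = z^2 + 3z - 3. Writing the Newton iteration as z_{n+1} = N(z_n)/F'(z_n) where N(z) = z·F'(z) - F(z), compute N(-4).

F'(z) = 2z + 3.
N(z) = z·F'(z) - F(z) = z·(2z + 3) - (z^2 + 3z - 3) = z^2 + 3.
N(-4) = 19.

19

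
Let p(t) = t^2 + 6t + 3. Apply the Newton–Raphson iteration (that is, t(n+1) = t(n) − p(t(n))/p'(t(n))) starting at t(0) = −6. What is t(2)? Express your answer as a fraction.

−109/20

p'(t) = 2t + 6.
p(−6) = 3, p'(−6) = −6, so t(1) = (−6) − 3/(−6) = −11/2.
p(−11/2) = 1/4, p'(−11/2) = −5, so t(2) = (−11/2) − (1/4)/(−5) = −109/20.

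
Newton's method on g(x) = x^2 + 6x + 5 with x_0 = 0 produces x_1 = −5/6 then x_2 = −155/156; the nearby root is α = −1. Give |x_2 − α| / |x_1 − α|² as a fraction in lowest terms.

x_1 − α = −5/6 − (−1) = −5/6 + 1 = 1/6, so |x_1 − α| = 1/6.
x_2 − α = −155/156 − (−1) = −155/156 + 1 = 1/156, so |x_2 − α| = 1/156.
|x_1 − α|² = 1/36.
Ratio = (1/156) / (1/36) = 3/13.

3/13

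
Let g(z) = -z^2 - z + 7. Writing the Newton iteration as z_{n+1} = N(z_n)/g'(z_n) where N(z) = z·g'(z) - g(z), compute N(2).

g'(z) = -2z - 1.
N(z) = z·g'(z) - g(z) = z·(-2z - 1) - (-z^2 - z + 7) = -z^2 - 7.
N(2) = -11.

-11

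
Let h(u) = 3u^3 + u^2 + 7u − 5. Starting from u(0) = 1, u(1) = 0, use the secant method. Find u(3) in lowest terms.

605/977

h(1) = 6, h(0) = −5. u(2) = 0 − (−5)·(0 − 1)/((−5) − 6) = 5/11.
h(0) = −5, h(5/11) = −1770/1331. u(3) = (5/11) − (−1770/1331)·((5/11) − 0)/((−1770/1331) − (−5)) = 605/977.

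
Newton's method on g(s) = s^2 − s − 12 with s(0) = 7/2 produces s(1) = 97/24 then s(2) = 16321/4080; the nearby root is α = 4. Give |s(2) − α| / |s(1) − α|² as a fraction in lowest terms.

12/85

s(1) − α = 97/24 − 4 = 1/24, so |s(1) − α| = 1/24.
s(2) − α = 16321/4080 − 4 = 1/4080, so |s(2) − α| = 1/4080.
|s(1) − α|² = 1/576.
Ratio = (1/4080) / (1/576) = 12/85.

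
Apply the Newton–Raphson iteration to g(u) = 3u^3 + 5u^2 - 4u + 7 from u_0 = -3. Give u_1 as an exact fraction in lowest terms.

-124/47

g'(u) = 9u^2 + 10u - 4.
g(-3) = -17, g'(-3) = 47, so u_1 = (-3) - (-17)/47 = -124/47.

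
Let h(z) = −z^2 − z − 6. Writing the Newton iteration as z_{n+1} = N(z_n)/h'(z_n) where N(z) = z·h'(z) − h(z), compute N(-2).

2

h'(z) = −2z − 1.
N(z) = z·h'(z) − h(z) = z·(−2z − 1) − (−z^2 − z − 6) = −z^2 + 6.
N(-2) = 2.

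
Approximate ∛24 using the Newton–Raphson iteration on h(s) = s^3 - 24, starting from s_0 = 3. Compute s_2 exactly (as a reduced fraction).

13162/4563

h'(s) = 3s^2.
h(3) = 3, h'(3) = 27, so s_1 = 3 - 3/27 = 26/9.
h(26/9) = 80/729, h'(26/9) = 676/27, so s_2 = (26/9) - (80/729)/(676/27) = 13162/4563.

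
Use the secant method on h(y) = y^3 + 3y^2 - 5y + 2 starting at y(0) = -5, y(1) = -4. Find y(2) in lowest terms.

-122/29

h(-5) = -23, h(-4) = 6. y(2) = (-4) - 6·((-4) - (-5))/(6 - (-23)) = -122/29.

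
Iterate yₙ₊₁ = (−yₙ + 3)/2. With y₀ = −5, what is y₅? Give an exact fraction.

19/16

y₁ = (−(−5) + 3)/2 = 4.
y₂ = (−4 + 3)/2 = −1/2.
y₃ = (−(−1/2) + 3)/2 = 7/4.
y₄ = (−(7/4) + 3)/2 = 5/8.
y₅ = (−(5/8) + 3)/2 = 19/16.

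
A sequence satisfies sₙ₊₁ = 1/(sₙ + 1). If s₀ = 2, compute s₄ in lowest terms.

7/11

s₁ = 1/(2 + 1) = 1/3.
s₂ = 1/(1/3 + 1) = 3/4.
s₃ = 1/(3/4 + 1) = 4/7.
s₄ = 1/(4/7 + 1) = 7/11.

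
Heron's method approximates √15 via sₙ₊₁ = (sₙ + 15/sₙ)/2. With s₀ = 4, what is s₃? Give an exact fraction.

7380481/1905632

s₁ = (4 + 15/4)/2 = 31/8.
s₂ = (31/8 + 15/(31/8))/2 = 1921/496.
s₃ = (1921/496 + 15/(1921/496))/2 = 7380481/1905632.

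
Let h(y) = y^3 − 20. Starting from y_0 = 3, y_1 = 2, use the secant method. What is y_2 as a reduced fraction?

50/19

h(3) = 7, h(2) = −12. y_2 = 2 − (−12)·(2 − 3)/((−12) − 7) = 50/19.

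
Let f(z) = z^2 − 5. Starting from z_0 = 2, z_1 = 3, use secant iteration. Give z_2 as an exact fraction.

11/5

f(2) = −1, f(3) = 4. z_2 = 3 − 4·(3 − 2)/(4 − (−1)) = 11/5.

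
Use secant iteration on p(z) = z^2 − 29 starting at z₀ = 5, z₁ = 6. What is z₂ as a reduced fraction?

p(5) = −4, p(6) = 7. z₂ = 6 − 7·(6 − 5)/(7 − (−4)) = 59/11.

59/11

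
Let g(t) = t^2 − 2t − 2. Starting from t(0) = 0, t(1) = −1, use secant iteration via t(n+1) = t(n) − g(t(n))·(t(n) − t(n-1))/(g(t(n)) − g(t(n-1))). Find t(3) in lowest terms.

−8/11

g(0) = −2, g(−1) = 1. t(2) = (−1) − 1·((−1) − 0)/(1 − (−2)) = −2/3.
g(−1) = 1, g(−2/3) = −2/9. t(3) = (−2/3) − (−2/9)·((−2/3) − (−1))/((−2/9) − 1) = −8/11.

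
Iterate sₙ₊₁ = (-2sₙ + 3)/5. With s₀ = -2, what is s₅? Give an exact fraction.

1417/3125

s₁ = (-2·(-2) + 3)/5 = 7/5.
s₂ = (-2·(7/5) + 3)/5 = 1/25.
s₃ = (-2·(1/25) + 3)/5 = 73/125.
s₄ = (-2·(73/125) + 3)/5 = 229/625.
s₅ = (-2·(229/625) + 3)/5 = 1417/3125.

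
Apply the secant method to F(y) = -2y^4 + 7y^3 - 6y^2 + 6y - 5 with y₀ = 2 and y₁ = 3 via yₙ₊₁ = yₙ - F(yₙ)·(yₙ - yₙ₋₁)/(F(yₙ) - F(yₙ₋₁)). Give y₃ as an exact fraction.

2049/809

F(2) = 7, F(3) = -14. y₂ = 3 - (-14)·(3 - 2)/((-14) - 7) = 7/3.
F(3) = -14, F(7/3) = 484/81. y₃ = (7/3) - (484/81)·((7/3) - 3)/((484/81) - (-14)) = 2049/809.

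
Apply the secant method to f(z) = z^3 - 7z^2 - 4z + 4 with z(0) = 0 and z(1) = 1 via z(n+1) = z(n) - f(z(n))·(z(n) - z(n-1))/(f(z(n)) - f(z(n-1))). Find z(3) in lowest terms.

f(0) = 4, f(1) = -6. z(2) = 1 - (-6)·(1 - 0)/((-6) - 4) = 2/5.
f(1) = -6, f(2/5) = 168/125. z(3) = (2/5) - (168/125)·((2/5) - 1)/((168/125) - (-6)) = 26/51.

26/51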